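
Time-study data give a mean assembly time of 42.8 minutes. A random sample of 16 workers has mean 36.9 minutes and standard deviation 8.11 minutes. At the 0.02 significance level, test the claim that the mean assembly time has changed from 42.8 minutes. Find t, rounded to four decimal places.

H0: μ = 42.8; H1: μ ≠ 42.8 (one-sample t-test, two-sided).
t = (x̄ − μ₀)/(s/√n) = (36.9 − 42.8)/(8.11/√16) = -2.9100
df = n − 1 = 15
Two-sided p-value ≈ 0.011
Since p ≈ 0.011 < α = 0.02, reject H0; the data support H1.

-2.9100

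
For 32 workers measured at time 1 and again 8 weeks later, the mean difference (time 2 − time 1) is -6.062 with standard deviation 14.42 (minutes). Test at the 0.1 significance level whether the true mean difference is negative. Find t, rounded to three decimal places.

H0: μ_d = 0; H1: μ_d < 0 (paired t-test on the differences, left-tailed).
t = d̄/(s_d/√n) = -6.062/(14.42/√32) = -2.378
df = n − 1 = 31
p-value = P(T ≤ -2.378) ≈ 0.012
Since p ≈ 0.012 < α = 0.1, reject H0; the data support H1.

-2.378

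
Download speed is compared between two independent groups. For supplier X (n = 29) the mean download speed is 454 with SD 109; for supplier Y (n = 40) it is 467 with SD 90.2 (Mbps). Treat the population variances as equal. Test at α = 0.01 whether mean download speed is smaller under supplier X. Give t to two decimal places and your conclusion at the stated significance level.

t = -0.54; fail to reject H0

Let group 1 = supplier X, group 2 = supplier Y. H0: μ_1 = μ_2; H1: μ_1 < μ_2 (two-sample pooled-variance t-test, left-tailed).
s_p² = [(29−1)·109² + (40−1)·90.2²]/(29+40−2) = 9701.1
t = (454 − 467)/√[9701.1·(1/29 + 1/40)] = -0.54
df = n₁ + n₂ − 2 = 67
p-value = P(T ≤ -0.54) ≈ 0.295
Since p ≈ 0.295 > α = 0.01, fail to reject H0; the data do not provide sufficient evidence against H0.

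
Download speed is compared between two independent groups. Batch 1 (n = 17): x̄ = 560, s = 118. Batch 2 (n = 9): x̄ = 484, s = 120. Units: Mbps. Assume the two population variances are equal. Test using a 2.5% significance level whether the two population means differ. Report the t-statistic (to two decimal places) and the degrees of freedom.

t = 1.55, df = 24

Let group 1 = batch 1, group 2 = batch 2. H0: μ_1 = μ_2; H1: μ_1 ≠ μ_2 (two-sample pooled-variance t-test, two-sided).
s_p² = [(17−1)·118² + (9−1)·120²]/(17+9−2) = 14082.7
t = (560 − 484)/√[14082.7·(1/17 + 1/9)] = 1.55
df = n₁ + n₂ − 2 = 24
Two-sided p-value ≈ 0.133
Since p ≈ 0.133 > α = 0.025, fail to reject H0; the evidence is not statistically significant.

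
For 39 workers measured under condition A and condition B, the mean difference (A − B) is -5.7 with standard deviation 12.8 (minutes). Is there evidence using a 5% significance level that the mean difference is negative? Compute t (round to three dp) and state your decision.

t = -2.781; reject H0

H0: μ_d = 0; H1: μ_d < 0 (paired t-test on the differences, left-tailed).
t = d̄/(s_d/√n) = -5.7/(12.8/√39) = -2.781
df = n − 1 = 38
p-value = P(T ≤ -2.781) ≈ 0.004
Since p ≈ 0.004 < α = 0.05, reject H0; the data support H1.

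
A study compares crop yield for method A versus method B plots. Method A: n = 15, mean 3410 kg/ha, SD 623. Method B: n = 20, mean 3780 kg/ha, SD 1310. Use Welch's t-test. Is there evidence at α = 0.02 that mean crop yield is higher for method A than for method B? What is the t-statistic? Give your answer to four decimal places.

-1.1072

Let group 1 = method A, group 2 = method B. H0: μ_1 = μ_2; H1: μ_1 > μ_2 (Welch's two-sample t-test, right-tailed).
t = (x̄_1 − x̄_2)/√(s_1²/n_1 + s_2²/n_2) = (3410 − 3780)/√(623²/15 + 1310²/20) = -1.1072
Welch–Satterthwaite df ≈ 28.65
p-value = P(T ≥ -1.1072) ≈ 0.861
Since p ≈ 0.861 > α = 0.02, fail to reject H0; the evidence is not statistically significant.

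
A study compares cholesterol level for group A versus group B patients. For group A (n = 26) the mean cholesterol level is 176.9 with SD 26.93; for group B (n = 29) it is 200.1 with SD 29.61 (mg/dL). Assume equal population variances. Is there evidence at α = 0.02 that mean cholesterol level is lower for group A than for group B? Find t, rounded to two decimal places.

Let group 1 = group A, group 2 = group B. H0: μ_1 = μ_2; H1: μ_1 < μ_2 (two-sample pooled-variance t-test, left-tailed).
s_p² = [(26−1)·26.93² + (29−1)·29.61²]/(26+29−2) = 805.277
t = (176.9 − 200.1)/√[805.277·(1/26 + 1/29)] = -3.03
df = n₁ + n₂ − 2 = 53
p-value = P(T ≤ -3.03) ≈ 0.0019
Since p ≈ 0.0019 < α = 0.02, reject H0; the data support H1.

-3.03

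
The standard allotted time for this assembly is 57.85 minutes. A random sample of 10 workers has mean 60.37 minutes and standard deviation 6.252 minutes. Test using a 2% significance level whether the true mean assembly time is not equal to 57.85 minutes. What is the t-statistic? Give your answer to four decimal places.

H0: μ = 57.85; H1: μ ≠ 57.85 (one-sample t-test, two-sided).
t = (x̄ − μ₀)/(s/√n) = (60.37 − 57.85)/(6.252/√10) = 1.2746
df = n − 1 = 9
Two-sided p-value ≈ 0.234
Since p ≈ 0.234 > α = 0.02, fail to reject H0; the data do not provide sufficient evidence against H0.

1.2746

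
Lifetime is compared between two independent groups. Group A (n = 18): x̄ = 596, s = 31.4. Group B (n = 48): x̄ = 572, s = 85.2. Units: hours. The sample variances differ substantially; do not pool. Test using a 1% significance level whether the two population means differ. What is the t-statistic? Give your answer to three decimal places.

1.672

Let group 1 = group A, group 2 = group B. H0: μ_1 = μ_2; H1: μ_1 ≠ μ_2 (Welch's two-sample t-test, two-sided).
t = (x̄_1 − x̄_2)/√(s_1²/n_1 + s_2²/n_2) = (596 − 572)/√(31.4²/18 + 85.2²/48) = 1.672
Welch–Satterthwaite df ≈ 64.00
Two-sided p-value ≈ 0.0994
Since p ≈ 0.0994 > α = 0.01, fail to reject H0; the data do not provide sufficient evidence against H0.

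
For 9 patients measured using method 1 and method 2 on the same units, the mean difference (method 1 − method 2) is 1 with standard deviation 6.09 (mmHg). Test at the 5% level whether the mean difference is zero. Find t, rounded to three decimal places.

H0: μ_d = 0; H1: μ_d ≠ 0 (paired t-test on the differences, two-sided).
t = d̄/(s_d/√n) = 1/(6.09/√9) = 0.493
df = n − 1 = 8
Two-sided p-value ≈ 0.636
Since p ≈ 0.636 > α = 0.05, fail to reject H0; the evidence is not statistically significant.

0.493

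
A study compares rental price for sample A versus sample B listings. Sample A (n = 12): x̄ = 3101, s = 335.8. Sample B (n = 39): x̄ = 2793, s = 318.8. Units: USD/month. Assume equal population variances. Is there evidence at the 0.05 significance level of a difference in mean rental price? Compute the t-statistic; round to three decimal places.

2.891

Let group 1 = sample A, group 2 = sample B. H0: μ_1 = μ_2; H1: μ_1 ≠ μ_2 (two-sample pooled-variance t-test, two-sided).
s_p² = [(12−1)·335.8² + (39−1)·318.8²]/(12+39−2) = 104132
t = (3101 − 2793)/√[104132·(1/12 + 1/39)] = 2.891
df = n₁ + n₂ − 2 = 49
Two-sided p-value ≈ 0.006
Since p ≈ 0.006 < α = 0.05, reject H0; the data support H1.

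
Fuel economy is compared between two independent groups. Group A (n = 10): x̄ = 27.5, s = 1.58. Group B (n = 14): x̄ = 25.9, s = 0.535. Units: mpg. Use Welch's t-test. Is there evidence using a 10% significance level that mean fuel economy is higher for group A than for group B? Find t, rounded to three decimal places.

Let group 1 = group A, group 2 = group B. H0: μ_1 = μ_2; H1: μ_1 > μ_2 (Welch's two-sample t-test, right-tailed).
t = (x̄_1 − x̄_2)/√(s_1²/n_1 + s_2²/n_2) = (27.5 − 25.9)/√(1.58²/10 + 0.535²/14) = 3.079
Welch–Satterthwaite df ≈ 10.49
p-value = P(T ≥ 3.079) ≈ 0.006
Since p ≈ 0.006 < α = 0.1, reject H0; the data support H1.

3.079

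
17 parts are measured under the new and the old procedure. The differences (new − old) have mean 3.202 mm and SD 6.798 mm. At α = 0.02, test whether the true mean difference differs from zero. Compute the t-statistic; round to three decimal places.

1.942

H0: μ_d = 0; H1: μ_d ≠ 0 (paired t-test on the differences, two-sided).
t = d̄/(s_d/√n) = 3.202/(6.798/√17) = 1.942
df = n − 1 = 16
Two-sided p-value ≈ 0.0699
Since p ≈ 0.0699 > α = 0.02, fail to reject H0; the evidence is not statistically significant.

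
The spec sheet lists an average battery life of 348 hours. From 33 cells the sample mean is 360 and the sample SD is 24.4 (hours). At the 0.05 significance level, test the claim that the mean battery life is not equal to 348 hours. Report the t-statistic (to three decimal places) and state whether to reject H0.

t = 2.825; reject H0

H0: μ = 348; H1: μ ≠ 348 (one-sample t-test, two-sided).
t = (x̄ − μ₀)/(s/√n) = (360 − 348)/(24.4/√33) = 2.825
df = n − 1 = 32
Two-sided p-value ≈ 0.008
Since p ≈ 0.008 < α = 0.05, reject H0; the data support H1.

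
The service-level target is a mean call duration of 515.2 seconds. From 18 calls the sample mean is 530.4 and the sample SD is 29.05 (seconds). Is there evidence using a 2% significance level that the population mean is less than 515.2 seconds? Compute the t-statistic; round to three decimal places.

2.220

H0: μ = 515.2; H1: μ < 515.2 (one-sample t-test, left-tailed).
t = (x̄ − μ₀)/(s/√n) = (530.4 − 515.2)/(29.05/√18) = 2.220
df = n − 1 = 17
p-value = P(T ≤ 2.220) ≈ 0.980
Since p ≈ 0.980 > α = 0.02, fail to reject H0; the evidence is not statistically significant.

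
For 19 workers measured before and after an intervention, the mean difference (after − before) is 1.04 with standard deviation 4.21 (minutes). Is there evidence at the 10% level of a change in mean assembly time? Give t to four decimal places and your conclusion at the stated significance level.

t = 1.0768; fail to reject H0

H0: μ_d = 0; H1: μ_d ≠ 0 (paired t-test on the differences, two-sided).
t = d̄/(s_d/√n) = 1.04/(4.21/√19) = 1.0768
df = n − 1 = 18
Two-sided p-value ≈ 0.296
Since p ≈ 0.296 > α = 0.1, fail to reject H0; the evidence is not statistically significant.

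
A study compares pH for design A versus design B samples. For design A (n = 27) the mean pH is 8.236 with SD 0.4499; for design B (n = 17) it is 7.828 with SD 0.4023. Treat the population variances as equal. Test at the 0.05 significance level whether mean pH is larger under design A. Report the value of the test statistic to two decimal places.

Let group 1 = design A, group 2 = design B. H0: μ_1 = μ_2; H1: μ_1 > μ_2 (two-sample pooled-variance t-test, right-tailed).
s_p² = [(27−1)·0.4499² + (17−1)·0.4023²]/(27+17−2) = 0.186957
t = (8.236 − 7.828)/√[0.186957·(1/27 + 1/17)] = 3.05
df = n₁ + n₂ − 2 = 42
p-value = P(T ≥ 3.05) ≈ 0.0020
Since p ≈ 0.0020 < α = 0.05, reject H0; the evidence is statistically significant.

3.05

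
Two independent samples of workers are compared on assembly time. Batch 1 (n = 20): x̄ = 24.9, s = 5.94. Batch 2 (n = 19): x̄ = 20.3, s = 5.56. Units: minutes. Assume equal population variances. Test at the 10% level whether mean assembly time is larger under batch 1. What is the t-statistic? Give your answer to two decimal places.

2.49

Let group 1 = batch 1, group 2 = batch 2. H0: μ_1 = μ_2; H1: μ_1 > μ_2 (two-sample pooled-variance t-test, right-tailed).
s_p² = [(20−1)·5.94² + (19−1)·5.56²]/(20+19−2) = 33.1577
t = (24.9 − 20.3)/√[33.1577·(1/20 + 1/19)] = 2.49
df = n₁ + n₂ − 2 = 37
p-value = P(T ≥ 2.49) ≈ 0.0086
Since p ≈ 0.0086 < α = 0.1, reject H0; the evidence is statistically significant.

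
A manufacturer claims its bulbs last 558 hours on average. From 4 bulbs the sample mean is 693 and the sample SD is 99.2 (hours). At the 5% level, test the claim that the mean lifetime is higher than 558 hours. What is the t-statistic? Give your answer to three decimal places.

H0: μ = 558; H1: μ > 558 (one-sample t-test, right-tailed).
t = (x̄ − μ₀)/(s/√n) = (693 − 558)/(99.2/√4) = 2.722
df = n − 1 = 3
p-value = P(T ≥ 2.722) ≈ 0.0362
Since p ≈ 0.0362 < α = 0.05, reject H0; the data support H1.

2.722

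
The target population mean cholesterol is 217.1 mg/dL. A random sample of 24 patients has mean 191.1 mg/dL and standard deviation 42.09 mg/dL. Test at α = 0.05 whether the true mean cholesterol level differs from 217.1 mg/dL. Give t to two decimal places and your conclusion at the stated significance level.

t = -3.03; reject H0

H0: μ = 217.1; H1: μ ≠ 217.1 (one-sample t-test, two-sided).
t = (x̄ − μ₀)/(s/√n) = (191.1 − 217.1)/(42.09/√24) = -3.03
df = n − 1 = 23
Two-sided p-value ≈ 0.006
Since p ≈ 0.006 < α = 0.05, reject H0; the evidence is statistically significant.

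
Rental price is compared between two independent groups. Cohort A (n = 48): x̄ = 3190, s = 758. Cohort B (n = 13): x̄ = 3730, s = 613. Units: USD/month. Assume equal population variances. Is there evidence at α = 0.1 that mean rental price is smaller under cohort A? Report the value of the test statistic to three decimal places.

-2.363

Let group 1 = cohort A, group 2 = cohort B. H0: μ_1 = μ_2; H1: μ_1 < μ_2 (two-sample pooled-variance t-test, left-tailed).
s_p² = [(48−1)·758² + (13−1)·613²]/(48+13−2) = 534131
t = (3190 − 3730)/√[534131·(1/48 + 1/13)] = -2.363
df = n₁ + n₂ − 2 = 59
p-value = P(T ≤ -2.363) ≈ 0.011
Since p ≈ 0.011 < α = 0.1, reject H0; the data support H1.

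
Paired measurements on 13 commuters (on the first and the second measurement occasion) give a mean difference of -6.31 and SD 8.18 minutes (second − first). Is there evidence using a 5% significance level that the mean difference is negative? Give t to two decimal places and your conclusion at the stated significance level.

t = -2.78; reject H0

H0: μ_d = 0; H1: μ_d < 0 (paired t-test on the differences, left-tailed).
t = d̄/(s_d/√n) = -6.31/(8.18/√13) = -2.78
df = n − 1 = 12
p-value = P(T ≤ -2.78) ≈ 0.008
Since p ≈ 0.008 < α = 0.05, reject H0; the data support H1.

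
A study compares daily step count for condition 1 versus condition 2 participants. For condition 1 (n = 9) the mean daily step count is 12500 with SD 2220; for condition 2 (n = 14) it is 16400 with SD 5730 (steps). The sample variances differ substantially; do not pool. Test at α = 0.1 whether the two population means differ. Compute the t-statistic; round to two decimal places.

Let group 1 = condition 1, group 2 = condition 2. H0: μ_1 = μ_2; H1: μ_1 ≠ μ_2 (Welch's two-sample t-test, two-sided).
t = (x̄_1 − x̄_2)/√(s_1²/n_1 + s_2²/n_2) = (12500 − 16400)/√(2220²/9 + 5730²/14) = -2.29
Welch–Satterthwaite df ≈ 18.17
Two-sided p-value ≈ 0.034
Since p ≈ 0.034 < α = 0.1, reject H0; the data support H1.

-2.29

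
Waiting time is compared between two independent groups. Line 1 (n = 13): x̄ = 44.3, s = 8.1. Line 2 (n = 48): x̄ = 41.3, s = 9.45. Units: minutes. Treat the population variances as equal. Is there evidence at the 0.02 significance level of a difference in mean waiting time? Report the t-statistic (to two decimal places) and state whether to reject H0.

t = 1.04; fail to reject H0

Let group 1 = line 1, group 2 = line 2. H0: μ_1 = μ_2; H1: μ_1 ≠ μ_2 (two-sample pooled-variance t-test, two-sided).
s_p² = [(13−1)·8.1² + (48−1)·9.45²]/(13+48−2) = 84.4837
t = (44.3 − 41.3)/√[84.4837·(1/13 + 1/48)] = 1.04
df = n₁ + n₂ − 2 = 59
Two-sided p-value ≈ 0.3008
Since p ≈ 0.3008 > α = 0.02, fail to reject H0; the data do not provide sufficient evidence against H0.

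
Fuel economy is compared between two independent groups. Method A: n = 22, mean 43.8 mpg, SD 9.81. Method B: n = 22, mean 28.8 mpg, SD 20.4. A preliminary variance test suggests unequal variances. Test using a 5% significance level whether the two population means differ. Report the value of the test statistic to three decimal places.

3.108

Let group 1 = method A, group 2 = method B. H0: μ_1 = μ_2; H1: μ_1 ≠ μ_2 (Welch's two-sample t-test, two-sided).
t = (x̄_1 − x̄_2)/√(s_1²/n_1 + s_2²/n_2) = (43.8 − 28.8)/√(9.81²/22 + 20.4²/22) = 3.108
Welch–Satterthwaite df ≈ 30.22
Two-sided p-value ≈ 0.004
Since p ≈ 0.004 < α = 0.05, reject H0; the data support H1.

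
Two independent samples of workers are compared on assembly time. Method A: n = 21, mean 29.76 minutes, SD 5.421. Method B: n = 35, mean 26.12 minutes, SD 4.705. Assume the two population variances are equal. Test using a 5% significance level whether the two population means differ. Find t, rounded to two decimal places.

Let group 1 = method A, group 2 = method B. H0: μ_1 = μ_2; H1: μ_1 ≠ μ_2 (two-sample pooled-variance t-test, two-sided).
s_p² = [(21−1)·5.421² + (35−1)·4.705²]/(21+35−2) = 24.8223
t = (29.76 − 26.12)/√[24.8223·(1/21 + 1/35)] = 2.65
df = n₁ + n₂ − 2 = 54
Two-sided p-value ≈ 0.0106
Since p ≈ 0.0106 < α = 0.05, reject H0; the data support H1.

2.65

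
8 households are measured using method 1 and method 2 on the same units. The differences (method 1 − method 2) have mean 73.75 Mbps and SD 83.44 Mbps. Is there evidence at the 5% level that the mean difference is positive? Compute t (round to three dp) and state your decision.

t = 2.500; reject H0

H0: μ_d = 0; H1: μ_d > 0 (paired t-test on the differences, right-tailed).
t = d̄/(s_d/√n) = 73.75/(83.44/√8) = 2.500
df = n − 1 = 7
p-value = P(T ≥ 2.500) ≈ 0.0205
Since p ≈ 0.0205 < α = 0.05, reject H0; the data support H1.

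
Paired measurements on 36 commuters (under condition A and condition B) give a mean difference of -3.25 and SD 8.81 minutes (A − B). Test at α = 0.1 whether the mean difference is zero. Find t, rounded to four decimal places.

-2.2134

H0: μ_d = 0; H1: μ_d ≠ 0 (paired t-test on the differences, two-sided).
t = d̄/(s_d/√n) = -3.25/(8.81/√36) = -2.2134
df = n − 1 = 35
Two-sided p-value ≈ 0.033
Since p ≈ 0.033 < α = 0.1, reject H0; the data support H1.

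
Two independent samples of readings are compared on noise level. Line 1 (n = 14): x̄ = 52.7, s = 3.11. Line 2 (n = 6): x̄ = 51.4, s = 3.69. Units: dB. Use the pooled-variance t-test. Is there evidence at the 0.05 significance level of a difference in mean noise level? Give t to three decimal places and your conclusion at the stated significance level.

Let group 1 = line 1, group 2 = line 2. H0: μ_1 = μ_2; H1: μ_1 ≠ μ_2 (two-sample pooled-variance t-test, two-sided).
s_p² = [(14−1)·3.11² + (6−1)·3.69²]/(14+6−2) = 10.7677
t = (52.7 − 51.4)/√[10.7677·(1/14 + 1/6)] = 0.812
df = n₁ + n₂ − 2 = 18
Two-sided p-value ≈ 0.4275
Since p ≈ 0.4275 > α = 0.05, fail to reject H0; the data do not provide sufficient evidence against H0.

t = 0.812; fail to reject H0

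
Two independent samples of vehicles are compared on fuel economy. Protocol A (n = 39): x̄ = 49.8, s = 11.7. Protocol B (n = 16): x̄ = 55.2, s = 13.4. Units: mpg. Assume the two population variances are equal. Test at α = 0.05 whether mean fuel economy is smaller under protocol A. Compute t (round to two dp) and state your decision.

t = -1.49; fail to reject H0

Let group 1 = protocol A, group 2 = protocol B. H0: μ_1 = μ_2; H1: μ_1 < μ_2 (two-sample pooled-variance t-test, left-tailed).
s_p² = [(39−1)·11.7² + (16−1)·13.4²]/(39+16−2) = 148.966
t = (49.8 − 55.2)/√[148.966·(1/39 + 1/16)] = -1.49
df = n₁ + n₂ − 2 = 53
p-value = P(T ≤ -1.49) ≈ 0.0710
Since p ≈ 0.0710 > α = 0.05, fail to reject H0; the evidence is not statistically significant.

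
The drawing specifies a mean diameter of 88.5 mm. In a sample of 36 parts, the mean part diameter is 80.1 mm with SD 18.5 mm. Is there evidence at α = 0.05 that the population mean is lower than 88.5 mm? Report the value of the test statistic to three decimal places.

H0: μ = 88.5; H1: μ < 88.5 (one-sample t-test, left-tailed).
t = (x̄ − μ₀)/(s/√n) = (80.1 − 88.5)/(18.5/√36) = -2.724
df = n − 1 = 35
p-value = P(T ≤ -2.724) ≈ 0.0050
Since p ≈ 0.0050 < α = 0.05, reject H0; the data support H1.

-2.724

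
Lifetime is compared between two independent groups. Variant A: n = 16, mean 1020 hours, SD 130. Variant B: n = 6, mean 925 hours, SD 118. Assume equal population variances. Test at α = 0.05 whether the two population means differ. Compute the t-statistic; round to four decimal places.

Let group 1 = variant A, group 2 = variant B. H0: μ_1 = μ_2; H1: μ_1 ≠ μ_2 (two-sample pooled-variance t-test, two-sided).
s_p² = [(16−1)·130² + (6−1)·118²]/(16+6−2) = 16156
t = (1020 − 925)/√[16156·(1/16 + 1/6)] = 1.5613
df = n₁ + n₂ − 2 = 20
Two-sided p-value ≈ 0.1341
Since p ≈ 0.1341 > α = 0.05, fail to reject H0; the evidence is not statistically significant.

1.5613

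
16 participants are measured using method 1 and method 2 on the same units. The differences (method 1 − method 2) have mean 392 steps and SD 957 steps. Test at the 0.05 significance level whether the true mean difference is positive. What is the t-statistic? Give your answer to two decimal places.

H0: μ_d = 0; H1: μ_d > 0 (paired t-test on the differences, right-tailed).
t = d̄/(s_d/√n) = 392/(957/√16) = 1.64
df = n − 1 = 15
p-value = P(T ≥ 1.64) ≈ 0.061
Since p ≈ 0.061 > α = 0.05, fail to reject H0; the evidence is not statistically significant.

1.64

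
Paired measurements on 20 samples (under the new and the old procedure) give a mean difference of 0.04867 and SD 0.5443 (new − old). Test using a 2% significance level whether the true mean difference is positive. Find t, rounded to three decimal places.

H0: μ_d = 0; H1: μ_d > 0 (paired t-test on the differences, right-tailed).
t = d̄/(s_d/√n) = 0.04867/(0.5443/√20) = 0.400
df = n − 1 = 19
p-value = P(T ≥ 0.400) ≈ 0.3468
Since p ≈ 0.3468 > α = 0.02, fail to reject H0; the evidence is not statistically significant.

0.400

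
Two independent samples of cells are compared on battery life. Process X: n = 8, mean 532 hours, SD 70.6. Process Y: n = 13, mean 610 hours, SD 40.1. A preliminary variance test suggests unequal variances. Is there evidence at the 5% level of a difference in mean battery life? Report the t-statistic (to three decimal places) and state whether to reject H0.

t = -2.854; reject H0

Let group 1 = process X, group 2 = process Y. H0: μ_1 = μ_2; H1: μ_1 ≠ μ_2 (Welch's two-sample t-test, two-sided).
t = (x̄_1 − x̄_2)/√(s_1²/n_1 + s_2²/n_2) = (532 − 610)/√(70.6²/8 + 40.1²/13) = -2.854
Welch–Satterthwaite df ≈ 9.83
Two-sided p-value ≈ 0.017
Since p ≈ 0.017 < α = 0.05, reject H0; the evidence is statistically significant.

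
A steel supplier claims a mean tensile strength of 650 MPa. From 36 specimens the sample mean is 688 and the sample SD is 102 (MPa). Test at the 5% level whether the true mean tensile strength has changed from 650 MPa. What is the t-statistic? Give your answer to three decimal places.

2.235

H0: μ = 650; H1: μ ≠ 650 (one-sample t-test, two-sided).
t = (x̄ − μ₀)/(s/√n) = (688 − 650)/(102/√36) = 2.235
df = n − 1 = 35
Two-sided p-value ≈ 0.032
Since p ≈ 0.032 < α = 0.05, reject H0; the evidence is statistically significant.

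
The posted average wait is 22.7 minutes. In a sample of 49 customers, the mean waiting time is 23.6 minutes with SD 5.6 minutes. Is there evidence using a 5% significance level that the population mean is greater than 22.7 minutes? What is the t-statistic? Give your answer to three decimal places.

1.125

H0: μ = 22.7; H1: μ > 22.7 (one-sample t-test, right-tailed).
t = (x̄ − μ₀)/(s/√n) = (23.6 − 22.7)/(5.6/√49) = 1.125
df = n − 1 = 48
p-value = P(T ≥ 1.125) ≈ 0.1331
Since p ≈ 0.1331 > α = 0.05, fail to reject H0; the evidence is not statistically significant.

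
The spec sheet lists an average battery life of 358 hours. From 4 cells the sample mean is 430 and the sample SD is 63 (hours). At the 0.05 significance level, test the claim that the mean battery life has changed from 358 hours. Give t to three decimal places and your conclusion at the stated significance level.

H0: μ = 358; H1: μ ≠ 358 (one-sample t-test, two-sided).
t = (x̄ − μ₀)/(s/√n) = (430 − 358)/(63/√4) = 2.286
df = n − 1 = 3
Two-sided p-value ≈ 0.106
Since p ≈ 0.106 > α = 0.05, fail to reject H0; the evidence is not statistically significant.

t = 2.286; fail to reject H0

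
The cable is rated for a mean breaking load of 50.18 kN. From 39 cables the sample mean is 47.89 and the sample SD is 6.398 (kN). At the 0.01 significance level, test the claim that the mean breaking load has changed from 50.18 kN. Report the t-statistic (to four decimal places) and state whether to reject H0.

t = -2.2352; fail to reject H0

H0: μ = 50.18; H1: μ ≠ 50.18 (one-sample t-test, two-sided).
t = (x̄ − μ₀)/(s/√n) = (47.89 − 50.18)/(6.398/√39) = -2.2352
df = n − 1 = 38
Two-sided p-value ≈ 0.0314
Since p ≈ 0.0314 > α = 0.01, fail to reject H0; the evidence is not statistically significant.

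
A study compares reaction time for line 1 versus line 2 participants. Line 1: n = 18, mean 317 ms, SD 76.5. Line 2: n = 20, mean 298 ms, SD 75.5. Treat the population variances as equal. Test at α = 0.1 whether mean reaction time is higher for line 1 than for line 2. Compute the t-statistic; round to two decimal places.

Let group 1 = line 1, group 2 = line 2. H0: μ_1 = μ_2; H1: μ_1 > μ_2 (two-sample pooled-variance t-test, right-tailed).
s_p² = [(18−1)·76.5² + (20−1)·75.5²]/(18+20−2) = 5772.03
t = (317 − 298)/√[5772.03·(1/18 + 1/20)] = 0.77
df = n₁ + n₂ − 2 = 36
p-value = P(T ≥ 0.77) ≈ 0.2232
Since p ≈ 0.2232 > α = 0.1, fail to reject H0; the evidence is not statistically significant.

0.77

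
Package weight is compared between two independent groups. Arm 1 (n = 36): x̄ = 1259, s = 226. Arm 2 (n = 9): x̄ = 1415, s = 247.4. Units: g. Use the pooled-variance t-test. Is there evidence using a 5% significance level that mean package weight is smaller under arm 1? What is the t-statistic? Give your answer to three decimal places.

-1.819

Let group 1 = arm 1, group 2 = arm 2. H0: μ_1 = μ_2; H1: μ_1 < μ_2 (two-sample pooled-variance t-test, left-tailed).
s_p² = [(36−1)·226² + (9−1)·247.4²]/(36+9−2) = 52960.8
t = (1259 − 1415)/√[52960.8·(1/36 + 1/9)] = -1.819
df = n₁ + n₂ − 2 = 43
p-value = P(T ≤ -1.819) ≈ 0.038
Since p ≈ 0.038 < α = 0.05, reject H0; the evidence is statistically significant.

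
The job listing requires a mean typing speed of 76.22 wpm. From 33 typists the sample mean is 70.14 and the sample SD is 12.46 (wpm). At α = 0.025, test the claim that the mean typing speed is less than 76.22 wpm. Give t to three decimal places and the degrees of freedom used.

H0: μ = 76.22; H1: μ < 76.22 (one-sample t-test, left-tailed).
t = (x̄ − μ₀)/(s/√n) = (70.14 − 76.22)/(12.46/√33) = -2.803
df = n − 1 = 32
p-value = P(T ≤ -2.803) ≈ 0.0043
Since p ≈ 0.0043 < α = 0.025, reject H0; the evidence is statistically significant.

t = -2.803, df = 32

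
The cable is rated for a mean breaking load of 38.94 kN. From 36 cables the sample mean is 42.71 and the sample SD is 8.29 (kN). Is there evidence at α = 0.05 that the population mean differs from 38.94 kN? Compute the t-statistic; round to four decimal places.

H0: μ = 38.94; H1: μ ≠ 38.94 (one-sample t-test, two-sided).
t = (x̄ − μ₀)/(s/√n) = (42.71 − 38.94)/(8.29/√36) = 2.7286
df = n − 1 = 35
Two-sided p-value ≈ 0.0099
Since p ≈ 0.0099 < α = 0.05, reject H0; the evidence is statistically significant.

2.7286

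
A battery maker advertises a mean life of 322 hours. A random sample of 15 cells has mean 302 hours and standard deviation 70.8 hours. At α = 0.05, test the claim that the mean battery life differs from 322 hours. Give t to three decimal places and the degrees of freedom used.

t = -1.094, df = 14

H0: μ = 322; H1: μ ≠ 322 (one-sample t-test, two-sided).
t = (x̄ − μ₀)/(s/√n) = (302 − 322)/(70.8/√15) = -1.094
df = n − 1 = 14
Two-sided p-value ≈ 0.292
Since p ≈ 0.292 > α = 0.05, fail to reject H0; the evidence is not statistically significant.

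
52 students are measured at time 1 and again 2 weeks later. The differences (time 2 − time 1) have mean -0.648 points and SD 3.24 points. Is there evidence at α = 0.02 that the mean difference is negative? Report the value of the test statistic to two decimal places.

-1.44

H0: μ_d = 0; H1: μ_d < 0 (paired t-test on the differences, left-tailed).
t = d̄/(s_d/√n) = -0.648/(3.24/√52) = -1.44
df = n − 1 = 51
p-value = P(T ≤ -1.44) ≈ 0.078
Since p ≈ 0.078 > α = 0.02, fail to reject H0; the data do not provide sufficient evidence against H0.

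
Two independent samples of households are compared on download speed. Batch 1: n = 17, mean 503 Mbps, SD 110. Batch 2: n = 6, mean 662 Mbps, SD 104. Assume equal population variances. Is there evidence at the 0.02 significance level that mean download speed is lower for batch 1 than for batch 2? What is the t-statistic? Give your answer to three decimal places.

Let group 1 = batch 1, group 2 = batch 2. H0: μ_1 = μ_2; H1: μ_1 < μ_2 (two-sample pooled-variance t-test, left-tailed).
s_p² = [(17−1)·110² + (6−1)·104²]/(17+6−2) = 11794.3
t = (503 − 662)/√[11794.3·(1/17 + 1/6)] = -3.083
df = n₁ + n₂ − 2 = 21
p-value = P(T ≤ -3.083) ≈ 0.003
Since p ≈ 0.003 < α = 0.02, reject H0; the evidence is statistically significant.

-3.083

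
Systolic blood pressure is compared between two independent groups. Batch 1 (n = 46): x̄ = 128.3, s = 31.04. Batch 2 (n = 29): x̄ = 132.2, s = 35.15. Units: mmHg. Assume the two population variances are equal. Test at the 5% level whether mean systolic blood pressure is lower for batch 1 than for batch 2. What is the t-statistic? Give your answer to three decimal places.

-0.503

Let group 1 = batch 1, group 2 = batch 2. H0: μ_1 = μ_2; H1: μ_1 < μ_2 (two-sample pooled-variance t-test, left-tailed).
s_p² = [(46−1)·31.04² + (29−1)·35.15²]/(46+29−2) = 1067.83
t = (128.3 − 132.2)/√[1067.83·(1/46 + 1/29)] = -0.503
df = n₁ + n₂ − 2 = 73
p-value = P(T ≤ -0.503) ≈ 0.308
Since p ≈ 0.308 > α = 0.05, fail to reject H0; the evidence is not statistically significant.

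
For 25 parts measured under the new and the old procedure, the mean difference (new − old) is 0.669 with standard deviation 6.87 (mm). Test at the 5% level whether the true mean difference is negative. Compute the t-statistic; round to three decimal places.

0.487

H0: μ_d = 0; H1: μ_d < 0 (paired t-test on the differences, left-tailed).
t = d̄/(s_d/√n) = 0.669/(6.87/√25) = 0.487
df = n − 1 = 24
p-value = P(T ≤ 0.487) ≈ 0.685
Since p ≈ 0.685 > α = 0.05, fail to reject H0; the data do not provide sufficient evidence against H0.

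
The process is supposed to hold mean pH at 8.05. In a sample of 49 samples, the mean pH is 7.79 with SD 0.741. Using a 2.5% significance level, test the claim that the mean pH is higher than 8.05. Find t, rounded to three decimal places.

H0: μ = 8.05; H1: μ > 8.05 (one-sample t-test, right-tailed).
t = (x̄ − μ₀)/(s/√n) = (7.79 − 8.05)/(0.741/√49) = -2.456
df = n − 1 = 48
p-value = P(T ≥ -2.456) ≈ 0.9911
Since p ≈ 0.9911 > α = 0.025, fail to reject H0; the data do not provide sufficient evidence against H0.

-2.456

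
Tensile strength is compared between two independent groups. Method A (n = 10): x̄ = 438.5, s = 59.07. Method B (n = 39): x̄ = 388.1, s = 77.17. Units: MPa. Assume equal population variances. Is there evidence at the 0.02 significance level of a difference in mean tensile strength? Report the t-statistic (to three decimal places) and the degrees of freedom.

Let group 1 = method A, group 2 = method B. H0: μ_1 = μ_2; H1: μ_1 ≠ μ_2 (two-sample pooled-variance t-test, two-sided).
s_p² = [(10−1)·59.07² + (39−1)·77.17²]/(10+39−2) = 5483.01
t = (438.5 − 388.1)/√[5483.01·(1/10 + 1/39)] = 1.920
df = n₁ + n₂ − 2 = 47
Two-sided p-value ≈ 0.061
Since p ≈ 0.061 > α = 0.02, fail to reject H0; the data do not provide sufficient evidence against H0.

t = 1.920, df = 47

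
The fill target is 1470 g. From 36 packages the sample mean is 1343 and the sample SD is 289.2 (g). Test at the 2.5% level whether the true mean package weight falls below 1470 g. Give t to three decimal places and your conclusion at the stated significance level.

H0: μ = 1470; H1: μ < 1470 (one-sample t-test, left-tailed).
t = (x̄ − μ₀)/(s/√n) = (1343 − 1470)/(289.2/√36) = -2.635
df = n − 1 = 35
p-value = P(T ≤ -2.635) ≈ 0.0062
Since p ≈ 0.0062 < α = 0.025, reject H0; the data support H1.

t = -2.635; reject H0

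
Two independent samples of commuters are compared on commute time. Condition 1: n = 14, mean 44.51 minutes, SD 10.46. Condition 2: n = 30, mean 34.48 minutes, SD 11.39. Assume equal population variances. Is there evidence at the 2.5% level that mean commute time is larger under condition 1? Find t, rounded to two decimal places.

Let group 1 = condition 1, group 2 = condition 2. H0: μ_1 = μ_2; H1: μ_1 > μ_2 (two-sample pooled-variance t-test, right-tailed).
s_p² = [(14−1)·10.46² + (30−1)·11.39²]/(14+30−2) = 123.442
t = (44.51 − 34.48)/√[123.442·(1/14 + 1/30)] = 2.79
df = n₁ + n₂ − 2 = 42
p-value = P(T ≥ 2.79) ≈ 0.0040
Since p ≈ 0.0040 < α = 0.025, reject H0; the evidence is statistically significant.

2.79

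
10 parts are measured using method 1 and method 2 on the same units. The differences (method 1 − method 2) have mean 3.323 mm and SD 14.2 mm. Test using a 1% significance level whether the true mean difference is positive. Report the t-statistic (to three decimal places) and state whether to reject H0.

H0: μ_d = 0; H1: μ_d > 0 (paired t-test on the differences, right-tailed).
t = d̄/(s_d/√n) = 3.323/(14.2/√10) = 0.740
df = n − 1 = 9
p-value = P(T ≥ 0.740) ≈ 0.239
Since p ≈ 0.239 > α = 0.01, fail to reject H0; the evidence is not statistically significant.

t = 0.740; fail to reject H0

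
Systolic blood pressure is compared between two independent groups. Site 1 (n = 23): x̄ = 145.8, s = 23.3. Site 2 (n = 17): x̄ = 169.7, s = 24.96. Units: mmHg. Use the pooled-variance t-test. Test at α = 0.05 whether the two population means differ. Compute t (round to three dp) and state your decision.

t = -3.112; reject H0

Let group 1 = site 1, group 2 = site 2. H0: μ_1 = μ_2; H1: μ_1 ≠ μ_2 (two-sample pooled-variance t-test, two-sided).
s_p² = [(23−1)·23.3² + (17−1)·24.96²]/(23+17−2) = 576.621
t = (145.8 − 169.7)/√[576.621·(1/23 + 1/17)] = -3.112
df = n₁ + n₂ − 2 = 38
Two-sided p-value ≈ 0.004
Since p ≈ 0.004 < α = 0.05, reject H0; the data support H1.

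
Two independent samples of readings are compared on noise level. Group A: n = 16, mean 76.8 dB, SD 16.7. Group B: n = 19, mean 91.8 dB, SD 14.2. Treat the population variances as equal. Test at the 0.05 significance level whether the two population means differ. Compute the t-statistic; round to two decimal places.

Let group 1 = group A, group 2 = group B. H0: μ_1 = μ_2; H1: μ_1 ≠ μ_2 (two-sample pooled-variance t-test, two-sided).
s_p² = [(16−1)·16.7² + (19−1)·14.2²]/(16+19−2) = 236.754
t = (76.8 − 91.8)/√[236.754·(1/16 + 1/19)] = -2.87
df = n₁ + n₂ − 2 = 33
Two-sided p-value ≈ 0.007
Since p ≈ 0.007 < α = 0.05, reject H0; the data support H1.

-2.87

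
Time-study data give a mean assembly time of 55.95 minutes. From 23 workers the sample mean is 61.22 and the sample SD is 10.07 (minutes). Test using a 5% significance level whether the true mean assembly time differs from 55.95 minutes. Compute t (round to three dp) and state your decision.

H0: μ = 55.95; H1: μ ≠ 55.95 (one-sample t-test, two-sided).
t = (x̄ − μ₀)/(s/√n) = (61.22 − 55.95)/(10.07/√23) = 2.510
df = n − 1 = 22
Two-sided p-value ≈ 0.020
Since p ≈ 0.020 < α = 0.05, reject H0; the data support H1.

t = 2.510; reject H0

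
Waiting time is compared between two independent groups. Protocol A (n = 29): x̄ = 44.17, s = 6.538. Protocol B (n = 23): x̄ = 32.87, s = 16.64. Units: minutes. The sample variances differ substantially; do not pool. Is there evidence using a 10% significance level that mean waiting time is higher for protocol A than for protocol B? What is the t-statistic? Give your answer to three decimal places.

Let group 1 = protocol A, group 2 = protocol B. H0: μ_1 = μ_2; H1: μ_1 > μ_2 (Welch's two-sample t-test, right-tailed).
t = (x̄_1 − x̄_2)/√(s_1²/n_1 + s_2²/n_2) = (44.17 − 32.87)/√(6.538²/29 + 16.64²/23) = 3.074
Welch–Satterthwaite df ≈ 27.39
p-value = P(T ≥ 3.074) ≈ 0.0024
Since p ≈ 0.0024 < α = 0.1, reject H0; the data support H1.

3.074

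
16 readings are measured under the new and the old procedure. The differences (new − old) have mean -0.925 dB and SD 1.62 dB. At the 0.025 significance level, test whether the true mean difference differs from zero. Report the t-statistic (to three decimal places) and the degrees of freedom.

t = -2.284, df = 15

H0: μ_d = 0; H1: μ_d ≠ 0 (paired t-test on the differences, two-sided).
t = d̄/(s_d/√n) = -0.925/(1.62/√16) = -2.284
df = n − 1 = 15
Two-sided p-value ≈ 0.037
Since p ≈ 0.037 > α = 0.025, fail to reject H0; the evidence is not statistically significant.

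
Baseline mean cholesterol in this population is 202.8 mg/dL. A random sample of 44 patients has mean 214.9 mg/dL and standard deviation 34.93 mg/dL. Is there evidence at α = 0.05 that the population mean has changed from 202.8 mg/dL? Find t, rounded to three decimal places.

2.298

H0: μ = 202.8; H1: μ ≠ 202.8 (one-sample t-test, two-sided).
t = (x̄ − μ₀)/(s/√n) = (214.9 − 202.8)/(34.93/√44) = 2.298
df = n − 1 = 43
Two-sided p-value ≈ 0.027
Since p ≈ 0.027 < α = 0.05, reject H0; the evidence is statistically significant.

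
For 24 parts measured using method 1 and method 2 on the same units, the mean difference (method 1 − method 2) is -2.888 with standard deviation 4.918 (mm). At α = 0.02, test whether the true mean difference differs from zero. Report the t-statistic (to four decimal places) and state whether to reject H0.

H0: μ_d = 0; H1: μ_d ≠ 0 (paired t-test on the differences, two-sided).
t = d̄/(s_d/√n) = -2.888/(4.918/√24) = -2.8768
df = n − 1 = 23
Two-sided p-value ≈ 0.009
Since p ≈ 0.009 < α = 0.02, reject H0; the evidence is statistically significant.

t = -2.8768; reject H0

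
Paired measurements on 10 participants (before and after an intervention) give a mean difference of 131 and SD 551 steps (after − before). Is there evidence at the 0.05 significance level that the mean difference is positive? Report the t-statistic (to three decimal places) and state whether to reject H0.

t = 0.752; fail to reject H0

H0: μ_d = 0; H1: μ_d > 0 (paired t-test on the differences, right-tailed).
t = d̄/(s_d/√n) = 131/(551/√10) = 0.752
df = n − 1 = 9
p-value = P(T ≥ 0.752) ≈ 0.236
Since p ≈ 0.236 > α = 0.05, fail to reject H0; the data do not provide sufficient evidence against H0.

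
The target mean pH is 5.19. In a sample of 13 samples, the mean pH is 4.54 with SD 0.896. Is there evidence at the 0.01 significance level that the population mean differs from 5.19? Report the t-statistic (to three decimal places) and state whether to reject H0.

H0: μ = 5.19; H1: μ ≠ 5.19 (one-sample t-test, two-sided).
t = (x̄ − μ₀)/(s/√n) = (4.54 − 5.19)/(0.896/√13) = -2.616
df = n − 1 = 12
Two-sided p-value ≈ 0.0226
Since p ≈ 0.0226 > α = 0.01, fail to reject H0; the evidence is not statistically significant.

t = -2.616; fail to reject H0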